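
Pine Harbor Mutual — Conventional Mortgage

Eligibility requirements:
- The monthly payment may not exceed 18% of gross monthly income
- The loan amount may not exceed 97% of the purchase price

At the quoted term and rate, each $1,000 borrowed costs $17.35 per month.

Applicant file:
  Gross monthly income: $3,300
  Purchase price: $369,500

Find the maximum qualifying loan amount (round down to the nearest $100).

$34,200

Payment cap: 18% × $3,300 = $594/month.
At $17.35 per $1,000, that supports 594/17.35 × 1,000 ≈ $34,236 → $34,200.
LTV cap: 97% × $369,500 = $358,415 → $358,400.
Binding constraint: payment-to-income.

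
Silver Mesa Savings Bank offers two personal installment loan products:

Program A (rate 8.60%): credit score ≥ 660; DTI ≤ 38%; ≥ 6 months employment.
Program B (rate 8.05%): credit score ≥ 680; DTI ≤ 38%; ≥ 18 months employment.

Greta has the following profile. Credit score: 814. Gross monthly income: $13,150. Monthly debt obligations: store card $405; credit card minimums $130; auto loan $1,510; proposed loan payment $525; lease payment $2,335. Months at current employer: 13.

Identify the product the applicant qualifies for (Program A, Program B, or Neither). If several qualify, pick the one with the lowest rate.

Program A

Total debts = (405 + 130 + 1,510 + 525 + 2,335) = 4,905; DTI = 4,905/13,150 = 37.3%.
Program A: score 814 ≥ 660; DTI 37.3% ≤ 38%; employment 13 ≥ 6 mo → qualifies.
Program B: score 814 ≥ 680; DTI 37.3% ≤ 38%; employment 13 < 18 mo → does not qualify.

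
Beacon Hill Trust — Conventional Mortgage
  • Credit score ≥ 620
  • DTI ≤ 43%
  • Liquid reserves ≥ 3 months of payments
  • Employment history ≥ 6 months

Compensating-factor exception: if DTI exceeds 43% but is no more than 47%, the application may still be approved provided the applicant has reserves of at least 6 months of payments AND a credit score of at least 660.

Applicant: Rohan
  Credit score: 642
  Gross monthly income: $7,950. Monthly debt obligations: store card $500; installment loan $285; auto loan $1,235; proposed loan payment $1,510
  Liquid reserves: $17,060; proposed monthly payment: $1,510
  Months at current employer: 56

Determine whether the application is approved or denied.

Denied

Credit score 642 ≥ 620 (meets base)
Total debts = (500 + 285 + 1,235 + 1,510) = 3,530. DTI: 3,530 ÷ 7,950 = 44.4%, over the 43% base limit.
Reserves: 17,060 ÷ 1,510 = 11.3 months (meets 3-month minimum)
Employment 56 ≥ 6 months
44.4% falls in the override range (43%–47%), so the compensating-factor test applies.
Reserves 11.3 ≥ 6 months; credit score 642 < 660.
Compensating-factor requirement not fully met.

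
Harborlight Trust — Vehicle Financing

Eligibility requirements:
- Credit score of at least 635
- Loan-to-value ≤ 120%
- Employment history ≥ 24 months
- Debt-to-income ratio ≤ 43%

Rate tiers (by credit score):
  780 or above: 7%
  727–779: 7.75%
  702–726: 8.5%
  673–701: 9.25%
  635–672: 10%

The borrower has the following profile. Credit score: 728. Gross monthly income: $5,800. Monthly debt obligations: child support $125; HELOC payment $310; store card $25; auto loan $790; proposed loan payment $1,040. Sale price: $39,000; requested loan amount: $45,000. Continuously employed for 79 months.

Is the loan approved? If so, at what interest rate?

Credit score 728 ≥ 635 (meets minimum)
Loan-to-value = 45,000/39,000 = 115.4% — pass (120% max)
Employment 79 ≥ 24 months
Total monthly debts = (125 + 310 + 25 + 790 + 1,040) = 2,290. DTI = 2,290/5,800 = 39.5% ≤ 43%
All requirements met. Score 728 falls in the 727–779 tier → 7.75%.

Approved at 7.75%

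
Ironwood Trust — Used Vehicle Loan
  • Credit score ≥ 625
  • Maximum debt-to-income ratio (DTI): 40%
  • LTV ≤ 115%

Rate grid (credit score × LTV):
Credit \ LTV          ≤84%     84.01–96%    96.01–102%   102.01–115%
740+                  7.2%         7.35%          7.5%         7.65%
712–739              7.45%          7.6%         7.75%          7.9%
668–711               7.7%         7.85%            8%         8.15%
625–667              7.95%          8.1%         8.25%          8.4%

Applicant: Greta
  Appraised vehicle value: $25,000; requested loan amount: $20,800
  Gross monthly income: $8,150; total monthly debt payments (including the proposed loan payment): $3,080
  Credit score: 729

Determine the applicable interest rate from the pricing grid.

7.45%

Credit score 729 ≥ 625; DTI = 3,080/8,150 = 37.8% ≤ 40%
Loan-to-value = 20,800/25,000 = 83.2% — pass (115% max)
Credit 729 → row 712–739; LTV 83.2% → column ≤84%. Grid cell → 7.45%.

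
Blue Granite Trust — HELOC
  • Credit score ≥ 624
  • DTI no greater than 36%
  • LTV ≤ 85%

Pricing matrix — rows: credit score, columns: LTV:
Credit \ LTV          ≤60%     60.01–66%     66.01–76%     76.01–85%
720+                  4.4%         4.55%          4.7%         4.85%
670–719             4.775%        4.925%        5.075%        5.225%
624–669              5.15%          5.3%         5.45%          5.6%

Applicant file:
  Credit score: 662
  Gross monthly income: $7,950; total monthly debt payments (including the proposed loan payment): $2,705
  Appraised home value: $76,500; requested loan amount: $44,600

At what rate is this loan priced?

Credit score 662 ≥ 624; DTI: 2,705 ÷ 7,950 = 34%, within the 36% cap
LTV: 44,600 ÷ 76,500 = 58.3%, within 85% cap
Row: 662 falls in 624–669. Column: 58.3% falls in ≤60%. Rate = 5.15%.

5.15%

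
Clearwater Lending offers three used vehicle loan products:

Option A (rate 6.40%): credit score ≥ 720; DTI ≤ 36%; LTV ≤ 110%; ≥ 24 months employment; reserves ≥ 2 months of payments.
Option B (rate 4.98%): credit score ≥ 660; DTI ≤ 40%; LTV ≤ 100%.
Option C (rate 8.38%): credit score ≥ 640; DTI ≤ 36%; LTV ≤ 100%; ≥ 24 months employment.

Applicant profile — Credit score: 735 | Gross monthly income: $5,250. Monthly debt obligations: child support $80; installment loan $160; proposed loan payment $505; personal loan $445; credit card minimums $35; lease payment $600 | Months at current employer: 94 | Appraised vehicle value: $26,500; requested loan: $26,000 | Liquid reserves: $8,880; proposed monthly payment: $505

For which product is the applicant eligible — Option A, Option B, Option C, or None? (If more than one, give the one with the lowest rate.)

Total debts = (80 + 160 + 505 + 445 + 35 + 600) = 1,825; DTI = 1,825/5,250 = 34.8%.
LTV = 26,000/26,500 = 98.1%.
Reserves = 8,880/505 = 17.6 months.
Option A: score 735 ≥ 720; DTI 34.8% ≤ 36%; LTV 98.1% ≤ 110%; employment 94 ≥ 24 mo; reserves 17.6 ≥ 2 mo → qualifies.
Option B: score 735 ≥ 660; DTI 34.8% ≤ 40%; LTV 98.1% ≤ 100% → qualifies.
Option C: score 735 ≥ 640; DTI 34.8% ≤ 36%; LTV 98.1% ≤ 100%; employment 94 ≥ 24 mo → qualifies.
Qualifying: Option A, Option B, Option C. Lowest rate is 4.98% → Option B.

Option B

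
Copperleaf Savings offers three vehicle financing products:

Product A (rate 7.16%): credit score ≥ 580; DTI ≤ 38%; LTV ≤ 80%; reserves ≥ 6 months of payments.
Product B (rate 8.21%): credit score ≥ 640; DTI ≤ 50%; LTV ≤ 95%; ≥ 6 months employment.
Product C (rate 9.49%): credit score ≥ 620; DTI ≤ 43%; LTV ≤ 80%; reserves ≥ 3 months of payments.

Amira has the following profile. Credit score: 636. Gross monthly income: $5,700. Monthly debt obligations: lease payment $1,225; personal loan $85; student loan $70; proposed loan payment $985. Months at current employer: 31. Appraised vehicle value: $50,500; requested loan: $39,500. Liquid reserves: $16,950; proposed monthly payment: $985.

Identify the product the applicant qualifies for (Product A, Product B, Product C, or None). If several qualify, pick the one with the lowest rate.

Total debts = (1,225 + 85 + 70 + 985) = 2,365; DTI = 2,365/5,700 = 41.5%.
LTV = 39,500/50,500 = 78.2%.
Reserves = 16,950/985 = 17.2 months.
Product A: score 636 ≥ 580; DTI 41.5% > 38%; LTV 78.2% ≤ 80%; reserves 17.2 ≥ 6 mo → does not qualify.
Product B: score 636 < 640; DTI 41.5% ≤ 50%; LTV 78.2% ≤ 95%; employment 31 ≥ 6 mo → does not qualify.
Product C: score 636 ≥ 620; DTI 41.5% ≤ 43%; LTV 78.2% ≤ 80%; reserves 17.2 ≥ 3 mo → qualifies.

Product C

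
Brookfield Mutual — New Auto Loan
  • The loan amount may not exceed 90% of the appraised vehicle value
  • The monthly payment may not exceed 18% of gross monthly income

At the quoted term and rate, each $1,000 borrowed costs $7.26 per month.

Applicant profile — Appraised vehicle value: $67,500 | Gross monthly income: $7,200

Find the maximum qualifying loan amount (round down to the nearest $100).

Payment cap: 18% × $7,200 = $1,296/month.
At $7.26 per $1,000, that supports 1,296/7.26 × 1,000 ≈ $178,512 → $178,500.
LTV cap: 90% × $67,500 = $60,750 → $60,700.
Binding constraint: loan-to-value.

$60,700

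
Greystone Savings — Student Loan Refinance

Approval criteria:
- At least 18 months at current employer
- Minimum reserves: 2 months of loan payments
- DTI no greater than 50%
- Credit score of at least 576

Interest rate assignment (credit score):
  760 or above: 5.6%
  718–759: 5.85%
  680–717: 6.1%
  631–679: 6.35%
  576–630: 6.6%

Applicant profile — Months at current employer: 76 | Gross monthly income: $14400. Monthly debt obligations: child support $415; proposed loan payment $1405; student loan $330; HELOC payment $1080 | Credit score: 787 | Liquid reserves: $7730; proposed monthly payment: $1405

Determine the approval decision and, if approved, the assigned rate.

Credit score 787 ≥ 576 (meets minimum)
Employment 76 ≥ 18 months
Liquid reserves cover 7,730/1,405 = 5.5 months — ≥ 2 required
Total monthly debts = (415 + 1,405 + 330 + 1,080) = 3,230. Debt-to-income = 3,230/14,400 = 22.4% — meets 50% limit
All requirements met. Score 787 falls in the 760 or above tier → 5.6%.

Approved at 5.6%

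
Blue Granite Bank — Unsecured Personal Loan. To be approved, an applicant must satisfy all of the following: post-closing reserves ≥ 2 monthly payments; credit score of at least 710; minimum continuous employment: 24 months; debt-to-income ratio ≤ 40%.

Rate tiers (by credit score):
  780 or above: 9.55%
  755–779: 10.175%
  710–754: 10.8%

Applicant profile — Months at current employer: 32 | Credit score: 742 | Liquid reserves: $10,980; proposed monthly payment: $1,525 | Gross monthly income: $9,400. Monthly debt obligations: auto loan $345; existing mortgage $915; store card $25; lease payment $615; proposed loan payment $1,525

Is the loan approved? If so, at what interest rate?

Approved at 10.8%

Credit score 742 ≥ 710 (meets minimum)
Reserves = 10,980/1,525 = 7.2 months ≥ 2
Total monthly debts = (345 + 915 + 25 + 615 + 1,525) = 3,425. DTI: 3,425 ÷ 9,400 = 36.4%, within the 40% cap
Employment 32 ≥ 24 months
All requirements met. Score 742 falls in the 710–754 tier → 10.8%.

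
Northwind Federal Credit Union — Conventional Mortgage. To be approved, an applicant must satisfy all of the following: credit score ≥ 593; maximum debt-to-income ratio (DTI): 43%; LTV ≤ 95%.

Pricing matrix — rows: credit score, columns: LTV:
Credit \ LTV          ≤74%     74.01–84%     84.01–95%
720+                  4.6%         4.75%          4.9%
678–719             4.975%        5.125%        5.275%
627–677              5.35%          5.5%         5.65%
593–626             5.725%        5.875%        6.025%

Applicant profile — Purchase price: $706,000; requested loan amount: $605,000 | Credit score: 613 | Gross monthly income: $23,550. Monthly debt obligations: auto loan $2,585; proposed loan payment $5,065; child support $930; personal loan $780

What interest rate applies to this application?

Credit score 613 ≥ 593; Total monthly debts = (2,585 + 5,065 + 930 + 780) = 9,360. Debt-to-income = 9,360/23,550 = 39.7% — meets 43% limit
LTV: 605,000 ÷ 706,000 = 85.7%, within 95% cap
Row: 613 falls in 593–626. Column: 85.7% falls in 84.01–95%. Rate = 6.025%.

6.025%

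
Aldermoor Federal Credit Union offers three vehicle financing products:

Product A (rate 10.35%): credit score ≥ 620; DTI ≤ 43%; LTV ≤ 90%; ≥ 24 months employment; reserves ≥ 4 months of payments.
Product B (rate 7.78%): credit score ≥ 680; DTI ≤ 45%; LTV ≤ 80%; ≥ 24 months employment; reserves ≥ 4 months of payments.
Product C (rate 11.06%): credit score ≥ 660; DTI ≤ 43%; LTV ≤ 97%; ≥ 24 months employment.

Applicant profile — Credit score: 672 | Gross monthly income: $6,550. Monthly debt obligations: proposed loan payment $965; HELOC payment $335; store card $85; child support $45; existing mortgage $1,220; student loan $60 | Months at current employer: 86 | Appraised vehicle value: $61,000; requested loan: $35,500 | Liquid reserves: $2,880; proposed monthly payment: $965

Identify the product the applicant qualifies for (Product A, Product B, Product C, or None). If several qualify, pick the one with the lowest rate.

Product C

Total debts = (965 + 335 + 85 + 45 + 1,220 + 60) = 2,710; DTI = 2,710/6,550 = 41.4%.
LTV = 35,500/61,000 = 58.2%.
Reserves = 2,880/965 = 3.0 months.
Product A: score 672 ≥ 620; DTI 41.4% ≤ 43%; LTV 58.2% ≤ 90%; employment 86 ≥ 24 mo; reserves 3.0 < 4 mo → does not qualify.
Product B: score 672 < 680; DTI 41.4% ≤ 45%; LTV 58.2% ≤ 80%; employment 86 ≥ 24 mo; reserves 3.0 < 4 mo → does not qualify.
Product C: score 672 ≥ 660; DTI 41.4% ≤ 43%; LTV 58.2% ≤ 97%; employment 86 ≥ 24 mo → qualifies.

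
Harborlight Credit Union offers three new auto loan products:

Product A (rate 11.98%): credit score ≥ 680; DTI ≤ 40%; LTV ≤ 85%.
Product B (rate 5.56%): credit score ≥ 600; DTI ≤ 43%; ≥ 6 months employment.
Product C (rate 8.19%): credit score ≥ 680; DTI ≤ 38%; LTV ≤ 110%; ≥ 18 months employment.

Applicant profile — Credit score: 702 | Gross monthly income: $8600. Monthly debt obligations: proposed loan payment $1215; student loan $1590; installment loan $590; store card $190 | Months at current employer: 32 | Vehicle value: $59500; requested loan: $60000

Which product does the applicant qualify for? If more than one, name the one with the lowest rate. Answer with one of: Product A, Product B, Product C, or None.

Total debts = (1,215 + 1,590 + 590 + 190) = 3,585; DTI = 3,585/8,600 = 41.7%.
LTV = 60,000/59,500 = 100.8%.
Product A: score 702 ≥ 680; DTI 41.7% > 40%; LTV 100.8% > 85% → does not qualify.
Product B: score 702 ≥ 600; DTI 41.7% ≤ 43%; employment 32 ≥ 6 mo → qualifies.
Product C: score 702 ≥ 680; DTI 41.7% > 38%; LTV 100.8% ≤ 110%; employment 32 ≥ 18 mo → does not qualify.

Product B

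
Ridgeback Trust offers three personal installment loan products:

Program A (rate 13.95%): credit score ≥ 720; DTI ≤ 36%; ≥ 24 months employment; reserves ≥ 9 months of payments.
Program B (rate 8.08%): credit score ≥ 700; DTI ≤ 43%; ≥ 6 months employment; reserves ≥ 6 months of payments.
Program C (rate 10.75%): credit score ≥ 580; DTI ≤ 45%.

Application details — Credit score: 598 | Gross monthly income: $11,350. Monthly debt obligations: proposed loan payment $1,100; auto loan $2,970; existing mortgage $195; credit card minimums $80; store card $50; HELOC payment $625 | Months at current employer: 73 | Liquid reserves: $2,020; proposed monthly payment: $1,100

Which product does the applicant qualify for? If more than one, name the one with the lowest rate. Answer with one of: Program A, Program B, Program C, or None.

Total debts = (1,100 + 2,970 + 195 + 80 + 50 + 625) = 5,020; DTI = 5,020/11,350 = 44.2%.
Reserves = 2,020/1,100 = 1.8 months.
Program A: score 598 < 720; DTI 44.2% > 36%; employment 73 ≥ 24 mo; reserves 1.8 < 9 mo → does not qualify.
Program B: score 598 < 700; DTI 44.2% > 43%; employment 73 ≥ 6 mo; reserves 1.8 < 6 mo → does not qualify.
Program C: score 598 ≥ 580; DTI 44.2% ≤ 45% → qualifies.

Program C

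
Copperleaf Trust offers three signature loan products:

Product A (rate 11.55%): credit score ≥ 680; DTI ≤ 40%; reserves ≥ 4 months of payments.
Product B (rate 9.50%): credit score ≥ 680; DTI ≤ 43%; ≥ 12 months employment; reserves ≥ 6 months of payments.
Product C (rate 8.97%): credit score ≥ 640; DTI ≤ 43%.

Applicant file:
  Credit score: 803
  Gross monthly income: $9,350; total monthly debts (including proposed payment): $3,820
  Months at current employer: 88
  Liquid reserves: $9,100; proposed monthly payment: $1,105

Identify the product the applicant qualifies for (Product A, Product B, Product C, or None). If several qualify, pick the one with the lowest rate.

DTI = 3,820/9,350 = 40.9%.
Reserves = 9,100/1,105 = 8.2 months.
Product A: score 803 ≥ 680; DTI 40.9% > 40%; reserves 8.2 ≥ 4 mo → does not qualify.
Product B: score 803 ≥ 680; DTI 40.9% ≤ 43%; employment 88 ≥ 12 mo; reserves 8.2 ≥ 6 mo → qualifies.
Product C: score 803 ≥ 640; DTI 40.9% ≤ 43% → qualifies.
Qualifying: Product B, Product C. Lowest rate is 8.97% → Product C.

Product C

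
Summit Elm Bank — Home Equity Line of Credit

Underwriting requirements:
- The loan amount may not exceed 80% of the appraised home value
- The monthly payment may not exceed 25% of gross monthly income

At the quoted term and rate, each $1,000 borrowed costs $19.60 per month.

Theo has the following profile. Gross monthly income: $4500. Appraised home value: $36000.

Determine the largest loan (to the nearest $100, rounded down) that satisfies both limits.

Payment cap: 25% × $4,500 = $1,125/month.
At $19.60 per $1,000, that supports 1,125/19.60 × 1,000 ≈ $57,397 → $57,300.
LTV cap: 80% × $36,000 = $28,800 → $28,800.
Binding constraint: loan-to-value.

$28,800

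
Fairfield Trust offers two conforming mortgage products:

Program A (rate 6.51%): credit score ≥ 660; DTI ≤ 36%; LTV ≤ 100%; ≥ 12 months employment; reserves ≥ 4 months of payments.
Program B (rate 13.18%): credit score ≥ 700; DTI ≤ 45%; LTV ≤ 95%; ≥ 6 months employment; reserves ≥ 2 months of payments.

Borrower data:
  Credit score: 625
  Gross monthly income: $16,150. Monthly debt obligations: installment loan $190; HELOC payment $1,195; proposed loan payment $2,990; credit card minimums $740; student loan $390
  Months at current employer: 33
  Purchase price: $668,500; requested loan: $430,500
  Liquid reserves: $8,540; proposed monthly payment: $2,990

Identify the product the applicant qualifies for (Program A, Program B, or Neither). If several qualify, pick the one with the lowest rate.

Neither

Total debts = (190 + 1,195 + 2,990 + 740 + 390) = 5,505; DTI = 5,505/16,150 = 34.1%.
LTV = 430,500/668,500 = 64.4%.
Reserves = 8,540/2,990 = 2.9 months.
Program A: score 625 < 660; DTI 34.1% ≤ 36%; LTV 64.4% ≤ 100%; employment 33 ≥ 12 mo; reserves 2.9 < 4 mo → does not qualify.
Program B: score 625 < 700; DTI 34.1% ≤ 45%; LTV 64.4% ≤ 95%; employment 33 ≥ 6 mo; reserves 2.9 ≥ 2 mo → does not qualify.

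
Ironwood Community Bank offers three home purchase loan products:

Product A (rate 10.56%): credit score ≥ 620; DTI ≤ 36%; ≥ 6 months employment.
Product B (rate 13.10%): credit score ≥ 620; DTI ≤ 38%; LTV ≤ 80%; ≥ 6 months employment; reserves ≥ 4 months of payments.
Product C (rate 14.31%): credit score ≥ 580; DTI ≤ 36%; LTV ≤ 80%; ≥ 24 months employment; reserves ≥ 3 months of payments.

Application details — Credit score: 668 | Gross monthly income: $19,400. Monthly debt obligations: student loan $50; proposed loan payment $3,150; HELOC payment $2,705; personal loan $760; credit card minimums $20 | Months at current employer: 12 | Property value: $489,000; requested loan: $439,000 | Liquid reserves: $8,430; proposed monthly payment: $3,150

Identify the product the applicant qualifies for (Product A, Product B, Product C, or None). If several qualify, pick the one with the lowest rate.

Product A

Total debts = (50 + 3,150 + 2,705 + 760 + 20) = 6,685; DTI = 6,685/19,400 = 34.5%.
LTV = 439,000/489,000 = 89.8%.
Reserves = 8,430/3,150 = 2.7 months.
Product A: score 668 ≥ 620; DTI 34.5% ≤ 36%; employment 12 ≥ 6 mo → qualifies.
Product B: score 668 ≥ 620; DTI 34.5% ≤ 38%; LTV 89.8% > 80%; employment 12 ≥ 6 mo; reserves 2.7 < 4 mo → does not qualify.
Product C: score 668 ≥ 580; DTI 34.5% ≤ 36%; LTV 89.8% > 80%; employment 12 < 24 mo; reserves 2.7 < 3 mo → does not qualify.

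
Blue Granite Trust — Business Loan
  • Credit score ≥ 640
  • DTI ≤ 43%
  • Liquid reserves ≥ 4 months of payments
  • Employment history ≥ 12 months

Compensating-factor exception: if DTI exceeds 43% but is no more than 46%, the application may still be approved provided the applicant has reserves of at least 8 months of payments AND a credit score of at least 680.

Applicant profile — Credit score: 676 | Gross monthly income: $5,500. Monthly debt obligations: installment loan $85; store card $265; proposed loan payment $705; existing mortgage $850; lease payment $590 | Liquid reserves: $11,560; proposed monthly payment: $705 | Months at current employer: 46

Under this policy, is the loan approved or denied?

Credit score 676 ≥ 640 (meets base)
Total debts = (85 + 265 + 705 + 850 + 590) = 2,495. DTI = 2,495/5,500 = 45.4% > 43% — standard DTI limit exceeded.
Reserves = 11,560/705 = 16.4 months ≥ 4
Employment 46 ≥ 12 months
DTI 45.4% is within the 43%–46% exception band; checking compensating factors.
Reserves 16.4 ≥ 8 months; credit score 676 < 680.
Compensating-factor requirement not fully met.

Denied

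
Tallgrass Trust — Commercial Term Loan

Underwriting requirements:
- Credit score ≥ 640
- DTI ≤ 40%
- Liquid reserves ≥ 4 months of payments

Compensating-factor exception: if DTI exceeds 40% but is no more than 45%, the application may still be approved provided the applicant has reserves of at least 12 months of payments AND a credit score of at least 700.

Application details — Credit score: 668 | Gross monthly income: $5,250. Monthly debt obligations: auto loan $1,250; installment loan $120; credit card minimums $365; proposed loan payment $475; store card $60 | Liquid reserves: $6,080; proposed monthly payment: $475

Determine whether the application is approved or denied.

Credit score 668 ≥ 640 (meets base)
Total debts = (1,250 + 120 + 365 + 475 + 60) = 2,270. DTI = 2,270/5,250 = 43.2% > 40% — standard DTI limit exceeded.
Reserves: 6,080 ÷ 475 = 12.8 months (meets 4-month minimum)
DTI 43.2% is within the 40%–45% exception band; checking compensating factors.
Reserves 12.8 ≥ 12 months; credit score 668 < 700.
Compensating-factor requirement not fully met.

Denied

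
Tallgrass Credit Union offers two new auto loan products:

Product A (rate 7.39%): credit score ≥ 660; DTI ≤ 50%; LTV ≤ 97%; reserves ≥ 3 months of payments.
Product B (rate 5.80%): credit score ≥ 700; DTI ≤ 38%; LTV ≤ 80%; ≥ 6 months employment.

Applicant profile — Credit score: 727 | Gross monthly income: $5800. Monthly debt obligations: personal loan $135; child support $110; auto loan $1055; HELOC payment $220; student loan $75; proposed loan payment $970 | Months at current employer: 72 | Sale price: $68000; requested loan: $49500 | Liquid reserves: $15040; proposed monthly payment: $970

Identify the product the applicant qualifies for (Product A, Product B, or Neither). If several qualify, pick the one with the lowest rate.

Product A

Total debts = (135 + 110 + 1,055 + 220 + 75 + 970) = 2,565; DTI = 2,565/5,800 = 44.2%.
LTV = 49,500/68,000 = 72.8%.
Reserves = 15,040/970 = 15.5 months.
Product A: score 727 ≥ 660; DTI 44.2% ≤ 50%; LTV 72.8% ≤ 97%; reserves 15.5 ≥ 3 mo → qualifies.
Product B: score 727 ≥ 700; DTI 44.2% > 38%; LTV 72.8% ≤ 80%; employment 72 ≥ 6 mo → does not qualify.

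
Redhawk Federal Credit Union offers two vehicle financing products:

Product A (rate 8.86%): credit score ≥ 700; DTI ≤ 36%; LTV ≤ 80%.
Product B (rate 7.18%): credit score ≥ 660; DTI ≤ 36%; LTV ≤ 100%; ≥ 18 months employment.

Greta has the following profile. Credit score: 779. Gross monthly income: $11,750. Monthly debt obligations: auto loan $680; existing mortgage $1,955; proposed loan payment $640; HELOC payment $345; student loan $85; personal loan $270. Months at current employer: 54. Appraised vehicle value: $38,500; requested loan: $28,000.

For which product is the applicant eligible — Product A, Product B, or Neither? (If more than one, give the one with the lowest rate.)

Product B

Total debts = (680 + 1,955 + 640 + 345 + 85 + 270) = 3,975; DTI = 3,975/11,750 = 33.8%.
LTV = 28,000/38,500 = 72.7%.
Product A: score 779 ≥ 700; DTI 33.8% ≤ 36%; LTV 72.7% ≤ 80% → qualifies.
Product B: score 779 ≥ 660; DTI 33.8% ≤ 36%; LTV 72.7% ≤ 100%; employment 54 ≥ 18 mo → qualifies.
Qualifying: Product A, Product B. Lowest rate is 7.18% → Product B.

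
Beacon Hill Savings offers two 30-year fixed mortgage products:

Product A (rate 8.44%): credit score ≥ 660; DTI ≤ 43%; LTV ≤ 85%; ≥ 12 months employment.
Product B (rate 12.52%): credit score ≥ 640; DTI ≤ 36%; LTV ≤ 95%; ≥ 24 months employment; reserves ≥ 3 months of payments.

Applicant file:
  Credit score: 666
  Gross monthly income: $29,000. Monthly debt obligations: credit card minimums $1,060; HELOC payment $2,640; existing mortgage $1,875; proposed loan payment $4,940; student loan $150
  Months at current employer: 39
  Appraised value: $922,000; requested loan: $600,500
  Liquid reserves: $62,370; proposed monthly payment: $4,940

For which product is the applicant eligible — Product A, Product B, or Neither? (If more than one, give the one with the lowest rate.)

Product A

Total debts = (1,060 + 2,640 + 1,875 + 4,940 + 150) = 10,665; DTI = 10,665/29,000 = 36.8%.
LTV = 600,500/922,000 = 65.1%.
Reserves = 62,370/4,940 = 12.6 months.
Product A: score 666 ≥ 660; DTI 36.8% ≤ 43%; LTV 65.1% ≤ 85%; employment 39 ≥ 12 mo → qualifies.
Product B: score 666 ≥ 640; DTI 36.8% > 36%; LTV 65.1% ≤ 95%; employment 39 ≥ 24 mo; reserves 12.6 ≥ 3 mo → does not qualify.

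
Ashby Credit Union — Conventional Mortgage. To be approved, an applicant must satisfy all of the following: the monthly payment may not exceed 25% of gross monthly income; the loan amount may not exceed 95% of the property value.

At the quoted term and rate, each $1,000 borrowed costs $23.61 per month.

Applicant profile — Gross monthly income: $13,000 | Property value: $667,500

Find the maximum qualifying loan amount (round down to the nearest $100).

Payment cap: 25% × $13,000 = $3,250/month.
At $23.61 per $1,000, that supports 3,250/23.61 × 1,000 ≈ $137,653 → $137,600.
LTV cap: 95% × $667,500 = $634,125 → $634,100.
Binding constraint: payment-to-income.

$137,600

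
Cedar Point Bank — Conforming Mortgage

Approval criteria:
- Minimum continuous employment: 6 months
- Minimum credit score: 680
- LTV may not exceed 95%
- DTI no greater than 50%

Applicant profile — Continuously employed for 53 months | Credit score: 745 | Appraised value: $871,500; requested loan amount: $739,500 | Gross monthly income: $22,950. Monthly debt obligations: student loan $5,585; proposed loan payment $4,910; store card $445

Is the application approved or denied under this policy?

Approved

Employment 53 ≥ 6 months
Credit score 745 ≥ 680 (meets)
LTV: 739,500 ÷ 871,500 = 84.9%, within 95% cap
Total monthly debts = (5,585 + 4,910 + 445) = 10,940. DTI = 10,940/22,950 = 47.7% ≤ 50%
All criteria satisfied.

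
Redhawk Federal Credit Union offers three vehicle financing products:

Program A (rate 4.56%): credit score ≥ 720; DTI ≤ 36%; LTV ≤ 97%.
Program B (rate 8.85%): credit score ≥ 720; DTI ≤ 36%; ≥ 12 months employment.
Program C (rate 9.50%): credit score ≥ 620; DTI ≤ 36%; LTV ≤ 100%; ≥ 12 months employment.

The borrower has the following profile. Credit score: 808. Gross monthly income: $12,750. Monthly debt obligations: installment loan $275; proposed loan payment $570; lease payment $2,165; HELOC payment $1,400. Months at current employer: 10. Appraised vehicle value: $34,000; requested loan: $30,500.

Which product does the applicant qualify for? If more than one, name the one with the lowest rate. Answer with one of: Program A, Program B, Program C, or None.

Program A

Total debts = (275 + 570 + 2,165 + 1,400) = 4,410; DTI = 4,410/12,750 = 34.6%.
LTV = 30,500/34,000 = 89.7%.
Program A: score 808 ≥ 720; DTI 34.6% ≤ 36%; LTV 89.7% ≤ 97% → qualifies.
Program B: score 808 ≥ 720; DTI 34.6% ≤ 36%; employment 10 < 12 mo → does not qualify.
Program C: score 808 ≥ 620; DTI 34.6% ≤ 36%; LTV 89.7% ≤ 100%; employment 10 < 12 mo → does not qualify.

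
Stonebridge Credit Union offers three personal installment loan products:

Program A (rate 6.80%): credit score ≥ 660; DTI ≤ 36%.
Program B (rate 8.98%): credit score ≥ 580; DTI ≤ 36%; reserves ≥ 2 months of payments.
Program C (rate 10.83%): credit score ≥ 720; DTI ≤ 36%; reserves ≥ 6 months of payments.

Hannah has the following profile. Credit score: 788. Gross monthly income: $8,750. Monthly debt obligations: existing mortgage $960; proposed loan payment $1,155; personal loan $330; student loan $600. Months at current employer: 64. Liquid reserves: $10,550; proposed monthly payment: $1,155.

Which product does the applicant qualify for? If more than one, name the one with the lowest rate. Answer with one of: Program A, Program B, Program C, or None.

Total debts = (960 + 1,155 + 330 + 600) = 3,045; DTI = 3,045/8,750 = 34.8%.
Reserves = 10,550/1,155 = 9.1 months.
Program A: score 788 ≥ 660; DTI 34.8% ≤ 36% → qualifies.
Program B: score 788 ≥ 580; DTI 34.8% ≤ 36%; reserves 9.1 ≥ 2 mo → qualifies.
Program C: score 788 ≥ 720; DTI 34.8% ≤ 36%; reserves 9.1 ≥ 6 mo → qualifies.
Qualifying: Program A, Program B, Program C. Lowest rate is 6.80% → Program A.

Program A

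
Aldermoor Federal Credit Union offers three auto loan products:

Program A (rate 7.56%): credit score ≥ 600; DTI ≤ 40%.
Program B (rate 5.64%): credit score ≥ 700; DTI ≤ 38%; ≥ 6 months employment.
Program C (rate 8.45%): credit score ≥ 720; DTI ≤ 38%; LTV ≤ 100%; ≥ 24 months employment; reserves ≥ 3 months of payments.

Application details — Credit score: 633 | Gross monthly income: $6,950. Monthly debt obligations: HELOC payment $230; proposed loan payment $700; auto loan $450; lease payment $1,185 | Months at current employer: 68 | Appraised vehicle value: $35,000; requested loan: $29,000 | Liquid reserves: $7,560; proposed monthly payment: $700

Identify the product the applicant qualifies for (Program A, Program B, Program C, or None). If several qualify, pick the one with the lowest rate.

Total debts = (230 + 700 + 450 + 1,185) = 2,565; DTI = 2,565/6,950 = 36.9%.
LTV = 29,000/35,000 = 82.9%.
Reserves = 7,560/700 = 10.8 months.
Program A: score 633 ≥ 600; DTI 36.9% ≤ 40% → qualifies.
Program B: score 633 < 700; DTI 36.9% ≤ 38%; employment 68 ≥ 6 mo → does not qualify.
Program C: score 633 < 720; DTI 36.9% ≤ 38%; LTV 82.9% ≤ 100%; employment 68 ≥ 24 mo; reserves 10.8 ≥ 3 mo → does not qualify.

Program A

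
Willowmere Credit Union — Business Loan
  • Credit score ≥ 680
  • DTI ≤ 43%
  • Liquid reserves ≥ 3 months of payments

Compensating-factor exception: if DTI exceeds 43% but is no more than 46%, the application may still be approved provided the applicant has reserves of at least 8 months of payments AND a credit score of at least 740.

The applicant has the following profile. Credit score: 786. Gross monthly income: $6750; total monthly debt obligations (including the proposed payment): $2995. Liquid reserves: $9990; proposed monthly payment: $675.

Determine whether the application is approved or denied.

Approved

Credit score 786 ≥ 680 (meets base)
DTI: 2,995 ÷ 6,750 = 44.4%, over the 43% base limit.
Reserves: 9,990 ÷ 675 = 14.8 months (meets 3-month minimum)
DTI 44.4% is within the 43%–46% exception band; checking compensating factors.
Override check — reserves: 14.8 mo (ok); score: 786 (ok).
Both override conditions satisfied; DTI exception granted.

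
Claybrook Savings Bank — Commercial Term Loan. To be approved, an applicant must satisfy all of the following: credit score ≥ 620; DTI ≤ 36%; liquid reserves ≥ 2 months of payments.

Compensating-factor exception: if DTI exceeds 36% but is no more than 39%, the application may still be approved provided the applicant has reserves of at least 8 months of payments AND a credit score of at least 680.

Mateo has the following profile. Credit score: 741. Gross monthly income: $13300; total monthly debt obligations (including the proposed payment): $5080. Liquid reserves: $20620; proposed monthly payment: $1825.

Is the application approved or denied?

Approved

Credit score 741 ≥ 620 (meets base)
DTI: 5,080 ÷ 13,300 = 38.2%, over the 36% base limit.
Reserves = 20,620/1,825 = 11.3 months ≥ 2
38.2% falls in the override range (36%–39%), so the compensating-factor test applies.
Override check — reserves: 11.3 mo (ok); score: 741 (ok).
Both compensating conditions met → exception applies.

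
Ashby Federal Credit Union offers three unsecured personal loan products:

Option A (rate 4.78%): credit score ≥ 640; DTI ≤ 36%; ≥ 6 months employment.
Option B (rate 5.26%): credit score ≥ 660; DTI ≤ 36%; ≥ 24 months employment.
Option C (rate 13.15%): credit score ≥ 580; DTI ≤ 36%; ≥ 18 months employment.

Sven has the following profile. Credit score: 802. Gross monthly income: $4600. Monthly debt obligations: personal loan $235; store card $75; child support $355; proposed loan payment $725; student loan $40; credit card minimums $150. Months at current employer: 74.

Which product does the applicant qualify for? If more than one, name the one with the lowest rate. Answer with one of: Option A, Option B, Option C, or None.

Option A

Total debts = (235 + 75 + 355 + 725 + 40 + 150) = 1,580; DTI = 1,580/4,600 = 34.3%.
Option A: score 802 ≥ 640; DTI 34.3% ≤ 36%; employment 74 ≥ 6 mo → qualifies.
Option B: score 802 ≥ 660; DTI 34.3% ≤ 36%; employment 74 ≥ 24 mo → qualifies.
Option C: score 802 ≥ 580; DTI 34.3% ≤ 36%; employment 74 ≥ 18 mo → qualifies.
Qualifying: Option A, Option B, Option C. Lowest rate is 4.78% → Option A.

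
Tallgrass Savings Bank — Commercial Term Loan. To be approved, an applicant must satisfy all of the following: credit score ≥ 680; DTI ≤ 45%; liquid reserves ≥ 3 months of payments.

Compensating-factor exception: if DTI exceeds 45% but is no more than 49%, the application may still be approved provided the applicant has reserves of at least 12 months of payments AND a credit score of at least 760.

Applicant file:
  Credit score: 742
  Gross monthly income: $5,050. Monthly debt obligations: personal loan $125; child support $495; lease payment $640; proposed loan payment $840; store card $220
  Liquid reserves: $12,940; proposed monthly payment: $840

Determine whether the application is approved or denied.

Credit score 742 ≥ 680 (meets base)
Total debts = (125 + 495 + 640 + 840 + 220) = 2,320. DTI: 2,320 ÷ 5,050 = 45.9%, over the 45% base limit.
Liquid reserves cover 12,940/840 = 15.4 months — ≥ 3 required
45.9% falls in the override range (45%–49%), so the compensating-factor test applies.
Reserves 15.4 ≥ 12 months; credit score 742 < 760.
Compensating-factor requirement not fully met.

Denied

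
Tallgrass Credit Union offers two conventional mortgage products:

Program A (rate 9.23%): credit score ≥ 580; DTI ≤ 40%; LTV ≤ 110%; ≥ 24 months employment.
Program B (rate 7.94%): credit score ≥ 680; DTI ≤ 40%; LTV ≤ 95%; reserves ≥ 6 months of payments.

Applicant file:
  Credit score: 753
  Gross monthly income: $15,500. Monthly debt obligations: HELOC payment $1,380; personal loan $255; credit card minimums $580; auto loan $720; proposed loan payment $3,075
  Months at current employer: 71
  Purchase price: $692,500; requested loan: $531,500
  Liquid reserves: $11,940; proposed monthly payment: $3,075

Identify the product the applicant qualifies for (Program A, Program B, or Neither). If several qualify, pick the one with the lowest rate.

Total debts = (1,380 + 255 + 580 + 720 + 3,075) = 6,010; DTI = 6,010/15,500 = 38.8%.
LTV = 531,500/692,500 = 76.8%.
Reserves = 11,940/3,075 = 3.9 months.
Program A: score 753 ≥ 580; DTI 38.8% ≤ 40%; LTV 76.8% ≤ 110%; employment 71 ≥ 24 mo → qualifies.
Program B: score 753 ≥ 680; DTI 38.8% ≤ 40%; LTV 76.8% ≤ 95%; reserves 3.9 < 6 mo → does not qualify.

Program A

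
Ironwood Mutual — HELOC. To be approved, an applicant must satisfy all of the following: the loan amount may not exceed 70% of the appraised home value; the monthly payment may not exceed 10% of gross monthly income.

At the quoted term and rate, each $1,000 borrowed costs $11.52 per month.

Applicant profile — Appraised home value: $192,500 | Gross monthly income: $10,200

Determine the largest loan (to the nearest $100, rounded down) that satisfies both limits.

Payment cap: 10% × $10,200 = $1,020/month.
At $11.52 per $1,000, that supports 1,020/11.52 × 1,000 ≈ $88,541 → $88,500.
LTV cap: 70% × $192,500 = $134,750 → $134,700.
Binding constraint: payment-to-income.

$88,500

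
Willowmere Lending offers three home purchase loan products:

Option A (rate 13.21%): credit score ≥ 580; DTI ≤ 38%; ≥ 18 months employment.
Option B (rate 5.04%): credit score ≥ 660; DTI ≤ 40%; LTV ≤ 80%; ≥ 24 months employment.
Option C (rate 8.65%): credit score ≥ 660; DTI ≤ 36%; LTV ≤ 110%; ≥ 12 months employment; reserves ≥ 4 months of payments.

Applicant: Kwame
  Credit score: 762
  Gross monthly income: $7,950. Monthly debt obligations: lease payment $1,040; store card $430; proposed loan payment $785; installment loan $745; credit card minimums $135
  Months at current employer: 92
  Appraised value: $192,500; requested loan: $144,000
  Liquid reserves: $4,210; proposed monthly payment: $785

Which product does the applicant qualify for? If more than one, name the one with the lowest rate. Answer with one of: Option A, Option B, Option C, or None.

Total debts = (1,040 + 430 + 785 + 745 + 135) = 3,135; DTI = 3,135/7,950 = 39.4%.
LTV = 144,000/192,500 = 74.8%.
Reserves = 4,210/785 = 5.4 months.
Option A: score 762 ≥ 580; DTI 39.4% > 38%; employment 92 ≥ 18 mo → does not qualify.
Option B: score 762 ≥ 660; DTI 39.4% ≤ 40%; LTV 74.8% ≤ 80%; employment 92 ≥ 24 mo → qualifies.
Option C: score 762 ≥ 660; DTI 39.4% > 36%; LTV 74.8% ≤ 110%; employment 92 ≥ 12 mo; reserves 5.4 ≥ 4 mo → does not qualify.

Option B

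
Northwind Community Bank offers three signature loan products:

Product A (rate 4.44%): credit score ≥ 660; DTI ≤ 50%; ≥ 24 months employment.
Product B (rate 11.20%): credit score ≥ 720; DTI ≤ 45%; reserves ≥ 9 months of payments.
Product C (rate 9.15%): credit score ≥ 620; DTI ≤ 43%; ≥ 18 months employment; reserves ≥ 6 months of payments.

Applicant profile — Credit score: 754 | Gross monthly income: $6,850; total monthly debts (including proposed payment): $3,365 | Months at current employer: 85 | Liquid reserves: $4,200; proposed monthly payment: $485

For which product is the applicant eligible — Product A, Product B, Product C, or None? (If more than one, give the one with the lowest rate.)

DTI = 3,365/6,850 = 49.1%.
Reserves = 4,200/485 = 8.7 months.
Product A: score 754 ≥ 660; DTI 49.1% ≤ 50%; employment 85 ≥ 24 mo → qualifies.
Product B: score 754 ≥ 720; DTI 49.1% > 45%; reserves 8.7 < 9 mo → does not qualify.
Product C: score 754 ≥ 620; DTI 49.1% > 43%; employment 85 ≥ 18 mo; reserves 8.7 ≥ 6 mo → does not qualify.

Product A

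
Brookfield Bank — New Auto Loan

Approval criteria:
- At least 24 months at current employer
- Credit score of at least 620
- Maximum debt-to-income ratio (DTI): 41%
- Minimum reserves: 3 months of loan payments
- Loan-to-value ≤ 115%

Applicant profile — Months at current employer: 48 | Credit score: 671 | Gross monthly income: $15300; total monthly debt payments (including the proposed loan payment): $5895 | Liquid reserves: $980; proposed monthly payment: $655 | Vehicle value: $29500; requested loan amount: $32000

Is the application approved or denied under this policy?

Denied

Employment 48 ≥ 24 months
Credit score 671 ≥ 620 (meets)
DTI: 5,895 ÷ 15,300 = 38.5%, within the 41% cap
Reserves = 980/655 = 1.5 months < 3
LTV: 32,000 ÷ 29,500 = 108.5%, within 115% cap
Fails on reserves.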